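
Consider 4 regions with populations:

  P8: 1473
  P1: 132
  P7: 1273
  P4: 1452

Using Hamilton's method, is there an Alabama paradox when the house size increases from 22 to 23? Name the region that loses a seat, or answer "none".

P1

At 22 seats: P8 8, P1 1, P7 6, P4 7.
At 23 seats: P8 8, P1 0, P7 7, P4 8.
P1 drops from 1 to 0.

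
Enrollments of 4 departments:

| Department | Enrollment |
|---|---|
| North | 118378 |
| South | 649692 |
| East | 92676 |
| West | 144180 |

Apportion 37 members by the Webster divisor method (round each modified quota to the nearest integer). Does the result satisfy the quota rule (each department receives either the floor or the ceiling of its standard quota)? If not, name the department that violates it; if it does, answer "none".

South

Standard quotas: North 4.359, South 23.921, East 3.412, West 5.309.
Webster allocation: North 4, South 25, East 3, West 5.
South has quota 23.921 (lower 23, upper 24) but receives 25 — outside the quota interval.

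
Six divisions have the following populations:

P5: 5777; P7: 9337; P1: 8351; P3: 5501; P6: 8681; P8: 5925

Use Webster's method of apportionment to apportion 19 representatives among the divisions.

P5=2; P7=4; P1=4; P3=2; P6=4; P8=3

Standard divisor 43572/19 ≈ 2293.263; standard quotas: P5 2.519, P7 4.071, P1 3.642, P3 2.399, P6 3.785, P8 2.584.
Rounding to the nearest integer gives 3, 4, 4, 2, 4, 3 = 20 seats, so the divisor must be adjusted.
With modified divisor 2340: modified quotas P5 2.469, P7 3.990, P1 3.569, P3 2.351, P6 3.710, P8 2.532.
Rounding to the nearest integer: P5 2, P7 4, P1 4, P3 2, P6 4, P8 3 (total 19).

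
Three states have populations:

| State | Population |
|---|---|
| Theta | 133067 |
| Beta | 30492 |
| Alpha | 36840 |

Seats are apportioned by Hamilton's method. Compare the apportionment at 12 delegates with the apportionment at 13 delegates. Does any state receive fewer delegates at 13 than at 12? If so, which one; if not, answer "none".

none

At 12 seats: Theta 8, Beta 2, Alpha 2.
At 13 seats: Theta 9, Beta 2, Alpha 2.
No state's allocation decreased.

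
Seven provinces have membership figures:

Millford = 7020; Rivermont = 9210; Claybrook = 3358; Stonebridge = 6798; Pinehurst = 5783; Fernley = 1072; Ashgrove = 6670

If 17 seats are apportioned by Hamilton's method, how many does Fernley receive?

0

The standard divisor is 39911/17 ≈ 2347.706.
Standard quotas: Millford 2.9902, Rivermont 3.9230, Claybrook 1.4303, Stonebridge 2.8956, Pinehurst 2.4633, Fernley 0.4566, Ashgrove 2.8411.
Lower quotas: Millford 2, Rivermont 3, Claybrook 1, Stonebridge 2, Pinehurst 2, Fernley 0, Ashgrove 2 (sum 12, leaving 5 seats).
Remainders in descending order: Millford 0.9902, Rivermont 0.9230, Stonebridge 0.8956, Ashgrove 0.8411, Pinehurst 0.4633, Fernley 0.4566, Claybrook 0.4303.
The surplus seats go to Millford, Rivermont, Stonebridge, Ashgrove, Pinehurst.
Fernley receives 0.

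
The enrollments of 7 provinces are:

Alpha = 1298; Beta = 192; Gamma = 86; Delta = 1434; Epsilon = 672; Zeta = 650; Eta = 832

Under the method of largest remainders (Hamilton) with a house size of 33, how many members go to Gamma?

Total 5164; standard divisor 5164/33 ≈ 156.485.
Standard quotas: Alpha 8.295, Beta 1.227, Gamma 0.550, Delta 9.164, Epsilon 4.294, Zeta 4.154, Eta 5.317.
Lower quotas: Alpha 8, Beta 1, Gamma 0, Delta 9, Epsilon 4, Zeta 4, Eta 5 (sum 31, leaving 2 seats).
Remainders in descending order: Gamma 0.550, Eta 0.317, Alpha 0.295, Epsilon 0.294, Beta 0.227, Delta 0.164, Zeta 0.154.
The surplus seats go to Gamma, Eta.
Gamma receives 1.

1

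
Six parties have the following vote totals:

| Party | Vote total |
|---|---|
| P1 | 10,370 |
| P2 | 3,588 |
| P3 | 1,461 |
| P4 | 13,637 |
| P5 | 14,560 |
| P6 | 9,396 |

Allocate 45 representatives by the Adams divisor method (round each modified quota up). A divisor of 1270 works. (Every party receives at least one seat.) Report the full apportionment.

P1=9, P2=3, P3=2, P4=11, P5=12, P6=8

With modified divisor 1270: modified quotas P1 8.165, P2 2.825, P3 1.150, P4 10.738, P5 11.465, P6 7.398.
Rounding up: P1 9, P2 3, P3 2, P4 11, P5 12, P6 8 (total 45).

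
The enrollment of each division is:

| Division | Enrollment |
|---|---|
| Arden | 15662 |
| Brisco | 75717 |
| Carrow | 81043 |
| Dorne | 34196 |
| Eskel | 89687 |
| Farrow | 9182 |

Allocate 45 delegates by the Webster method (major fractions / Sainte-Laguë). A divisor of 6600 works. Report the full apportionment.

Arden: 2; Brisco: 11; Carrow: 12; Dorne: 5; Eskel: 14; Farrow: 1

With modified divisor 6600: modified quotas Arden 2.373, Brisco 11.472, Carrow 12.279, Dorne 5.181, Eskel 13.589, Farrow 1.391.
Rounding to the nearest integer: Arden 2, Brisco 11, Carrow 12, Dorne 5, Eskel 14, Farrow 1 (total 45).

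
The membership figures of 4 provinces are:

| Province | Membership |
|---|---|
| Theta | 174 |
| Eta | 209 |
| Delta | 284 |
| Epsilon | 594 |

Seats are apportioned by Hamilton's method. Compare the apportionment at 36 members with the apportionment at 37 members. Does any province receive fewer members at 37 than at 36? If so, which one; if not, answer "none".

none

At 36 seats: Theta 5, Eta 6, Delta 8, Epsilon 17.
At 37 seats: Theta 5, Eta 6, Delta 8, Epsilon 18.
No province's allocation decreased.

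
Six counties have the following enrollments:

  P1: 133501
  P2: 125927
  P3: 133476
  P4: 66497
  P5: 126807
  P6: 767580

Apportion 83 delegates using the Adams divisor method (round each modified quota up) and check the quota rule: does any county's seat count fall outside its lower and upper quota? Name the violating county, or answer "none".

P6

Standard quotas: P1 8.185, P2 7.721, P3 8.183, P4 4.077, P5 7.774, P6 47.060.
Adams allocation: P1 9, P2 8, P3 8, P4 4, P5 8, P6 46.
P6 has quota 47.060 (lower 47, upper 48) but receives 46 — outside the quota interval.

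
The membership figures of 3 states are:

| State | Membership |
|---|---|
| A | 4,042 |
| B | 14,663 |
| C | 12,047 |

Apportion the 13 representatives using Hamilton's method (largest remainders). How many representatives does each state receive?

Standard divisor: 30752 ÷ 13 ≈ 2365.538.
Standard quotas: A 1.7087, B 6.1986, C 5.0927.
Lower quotas: A 1, B 6, C 5 (sum 12, leaving 1 seat).
Remainders in descending order: A 0.7087, B 0.1986, C 0.0927.
Largest remainder: A receives the extra seat.

A=2, B=6, C=5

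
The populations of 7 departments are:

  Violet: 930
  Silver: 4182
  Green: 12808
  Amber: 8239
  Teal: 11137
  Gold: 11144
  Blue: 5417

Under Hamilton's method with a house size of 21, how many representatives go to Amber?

Total 53857; standard divisor 53857/21 ≈ 2564.619.
Standard quotas: Violet 0.3626, Silver 1.6307, Green 4.9941, Amber 3.2126, Teal 4.3426, Gold 4.3453, Blue 2.1122.
Lower quotas: Violet 0, Silver 1, Green 4, Amber 3, Teal 4, Gold 4, Blue 2 (sum 18, leaving 3 seats).
Remainders in descending order: Green 0.9941, Silver 0.6307, Violet 0.3626, Gold 0.3453, Teal 0.3426, Amber 0.2126, Blue 0.1122.
Largest remainders: Green, Silver, Violet receive the extra seats.
Amber receives 3.

3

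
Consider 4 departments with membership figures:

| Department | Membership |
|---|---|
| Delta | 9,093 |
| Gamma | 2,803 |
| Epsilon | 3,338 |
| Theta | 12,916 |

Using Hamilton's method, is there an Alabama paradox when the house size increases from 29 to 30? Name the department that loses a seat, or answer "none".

Epsilon

At 29 seats: Delta 9, Gamma 3, Epsilon 4, Theta 13.
At 30 seats: Delta 10, Gamma 3, Epsilon 3, Theta 14.
Epsilon drops from 4 to 3.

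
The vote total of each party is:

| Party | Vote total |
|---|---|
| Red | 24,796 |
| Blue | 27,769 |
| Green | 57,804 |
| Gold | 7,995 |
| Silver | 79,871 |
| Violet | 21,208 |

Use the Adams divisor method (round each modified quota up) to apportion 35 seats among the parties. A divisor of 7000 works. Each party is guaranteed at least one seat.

With modified divisor 7000: modified quotas Red 3.542, Blue 3.967, Green 8.258, Gold 1.142, Silver 11.410, Violet 3.030.
Rounding up: Red 4, Blue 4, Green 9, Gold 2, Silver 12, Violet 4 (total 35).

Red 4; Blue 4; Green 9; Gold 2; Silver 12; Violet 4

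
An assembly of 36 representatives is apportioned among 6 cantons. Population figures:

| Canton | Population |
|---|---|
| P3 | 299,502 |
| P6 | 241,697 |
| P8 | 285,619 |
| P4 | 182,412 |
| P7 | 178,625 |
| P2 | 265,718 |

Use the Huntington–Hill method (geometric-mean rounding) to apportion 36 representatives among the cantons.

With divisor 40406: modified quotas P3 7.412, P6 5.982, P8 7.069, P4 4.514, P7 4.421, P2 6.576.
Geometric-mean thresholds: P3 √(7·8)=7.483, P6 √(5·6)=5.477, P8 √(7·8)=7.483, P4 √(4·5)=4.472, P7 √(4·5)=4.472, P2 √(6·7)=6.481.
Each quota rounded against its threshold gives P3 7, P6 6, P8 7, P4 5, P7 4, P2 7 (total 36).

P3 7, P6 6, P8 7, P4 5, P7 4, P2 7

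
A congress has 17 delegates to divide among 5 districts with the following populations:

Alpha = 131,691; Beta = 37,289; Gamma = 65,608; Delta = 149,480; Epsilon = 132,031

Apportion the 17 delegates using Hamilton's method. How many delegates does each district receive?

The standard divisor is 516099/17 ≈ 30358.765.
Standard quotas: Alpha 4.3378, Beta 1.2283, Gamma 2.1611, Delta 4.9238, Epsilon 4.3490.
Lower quotas: Alpha 4, Beta 1, Gamma 2, Delta 4, Epsilon 4 (sum 15, leaving 2 seats).
Remainders in descending order: Delta 0.9238, Epsilon 0.3490, Alpha 0.3378, Beta 0.2283, Gamma 0.1611.
Largest remainders: Delta, Epsilon receive the extra seats.

Alpha 4; Beta 1; Gamma 2; Delta 5; Epsilon 5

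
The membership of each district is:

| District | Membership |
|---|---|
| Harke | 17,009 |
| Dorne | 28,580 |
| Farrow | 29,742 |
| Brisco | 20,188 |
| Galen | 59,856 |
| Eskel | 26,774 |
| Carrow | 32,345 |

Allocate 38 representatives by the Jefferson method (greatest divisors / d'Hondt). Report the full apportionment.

Standard divisor 214494/38 ≈ 5644.579; standard quotas: Harke 3.013, Dorne 5.063, Farrow 5.269, Brisco 3.577, Galen 10.604, Eskel 4.743, Carrow 5.730.
Rounding down gives 3, 5, 5, 3, 10, 4, 5 = 35 seats, so the divisor must be adjusted.
With modified divisor 5200: modified quotas Harke 3.271, Dorne 5.496, Farrow 5.720, Brisco 3.882, Galen 11.511, Eskel 5.149, Carrow 6.220.
Rounding down: Harke 3, Dorne 5, Farrow 5, Brisco 3, Galen 11, Eskel 5, Carrow 6 (total 38).

Harke=3; Dorne=5; Farrow=5; Brisco=3; Galen=11; Eskel=5; Carrow=6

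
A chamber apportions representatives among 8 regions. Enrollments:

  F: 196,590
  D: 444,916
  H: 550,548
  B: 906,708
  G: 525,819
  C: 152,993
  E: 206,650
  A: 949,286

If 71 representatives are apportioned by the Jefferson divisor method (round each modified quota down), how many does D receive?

Standard divisor 3933510/71 ≈ 55401.549; standard quotas: F 3.548, D 8.031, H 9.937, B 16.366, G 9.491, C 2.762, E 3.730, A 17.135.
Rounding down gives 3, 8, 9, 16, 9, 2, 3, 17 = 67 seats, so the divisor must be adjusted.
With modified divisor 52100: modified quotas F 3.773, D 8.540, H 10.567, B 17.403, G 10.092, C 2.937, E 3.966, A 18.220.
Rounding down: F 3, D 8, H 10, B 17, G 10, C 2, E 3, A 18 (total 71).
D receives 8.

8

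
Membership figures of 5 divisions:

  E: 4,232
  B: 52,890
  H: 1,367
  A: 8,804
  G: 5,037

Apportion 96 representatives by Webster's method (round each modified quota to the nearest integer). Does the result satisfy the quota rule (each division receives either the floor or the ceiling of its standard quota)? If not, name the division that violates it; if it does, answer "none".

Standard quotas: E 5.617, B 70.198, H 1.814, A 11.685, G 6.685.
Webster allocation: E 6, B 69, H 2, A 12, G 7.
B has quota 70.198 (lower 70, upper 71) but receives 69 — outside the quota interval.

B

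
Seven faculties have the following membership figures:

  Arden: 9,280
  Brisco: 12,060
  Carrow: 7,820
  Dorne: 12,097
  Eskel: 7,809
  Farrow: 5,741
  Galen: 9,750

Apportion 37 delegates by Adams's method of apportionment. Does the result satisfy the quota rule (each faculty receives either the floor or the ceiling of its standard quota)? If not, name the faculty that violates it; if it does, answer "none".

none

Standard quotas: Arden 5.319, Brisco 6.912, Carrow 4.482, Dorne 6.933, Eskel 4.476, Farrow 3.290, Galen 5.588.
Adams allocation: Arden 5, Brisco 7, Carrow 5, Dorne 7, Eskel 5, Farrow 3, Galen 5.
Every allocation lies between the lower and upper quota.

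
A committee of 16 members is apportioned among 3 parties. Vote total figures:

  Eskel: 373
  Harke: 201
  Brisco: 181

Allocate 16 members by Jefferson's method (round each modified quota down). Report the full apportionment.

Standard divisor 755/16 ≈ 47.188; standard quotas: Eskel 7.905, Harke 4.260, Brisco 3.836.
Rounding down gives 7, 4, 3 = 14 seats, so the divisor must be adjusted.
With modified divisor 43: modified quotas Eskel 8.674, Harke 4.674, Brisco 4.209.
Rounding down: Eskel 8, Harke 4, Brisco 4 (total 16).

Eskel=8, Harke=4, Brisco=4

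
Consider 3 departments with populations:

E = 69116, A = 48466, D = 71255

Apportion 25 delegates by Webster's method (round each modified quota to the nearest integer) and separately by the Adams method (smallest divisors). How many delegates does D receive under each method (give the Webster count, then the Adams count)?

10 and 9

Webster: E 9, A 6, D 10.
Adams: E 9, A 7, D 9.
D gets 10 under Webster and 9 under Adams.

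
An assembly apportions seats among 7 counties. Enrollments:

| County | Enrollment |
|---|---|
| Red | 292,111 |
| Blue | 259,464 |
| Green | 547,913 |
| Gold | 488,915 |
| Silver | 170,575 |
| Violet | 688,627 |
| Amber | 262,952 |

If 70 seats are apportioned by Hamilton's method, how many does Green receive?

14

Total 2710557; standard divisor 2710557/70 ≈ 38722.243.
Standard quotas: Red 7.5438, Blue 6.7006, Green 14.1498, Gold 12.6262, Silver 4.4051, Violet 17.7838, Amber 6.7907.
Lower quotas: Red 7, Blue 6, Green 14, Gold 12, Silver 4, Violet 17, Amber 6 (sum 66, leaving 4 seats).
Remainders in descending order: Amber 0.7907, Violet 0.7838, Blue 0.7006, Gold 0.6262, Red 0.5438, Silver 0.4051, Green 0.1498.
Largest remainders: Amber, Violet, Blue, Gold receive the extra seats.
Green receives 14.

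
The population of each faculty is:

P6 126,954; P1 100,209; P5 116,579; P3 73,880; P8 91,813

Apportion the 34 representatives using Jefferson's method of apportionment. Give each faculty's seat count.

P6=8, P1=7, P5=8, P3=5, P8=6

Standard divisor 509435/34 ≈ 14983.382; standard quotas: P6 8.473, P1 6.688, P5 7.781, P3 4.931, P8 6.128.
Rounding down gives 8, 6, 7, 4, 6 = 31 seats, so the divisor must be adjusted.
With modified divisor 14200: modified quotas P6 8.940, P1 7.057, P5 8.210, P3 5.203, P8 6.466.
Rounding down: P6 8, P1 7, P5 8, P3 5, P8 6 (total 34).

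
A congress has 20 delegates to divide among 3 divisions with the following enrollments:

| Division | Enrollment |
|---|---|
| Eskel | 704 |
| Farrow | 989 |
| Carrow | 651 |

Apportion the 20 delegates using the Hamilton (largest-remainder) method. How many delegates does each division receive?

Total 2344; standard divisor 2344/20 ≈ 117.2.
Standard quotas: Eskel 6.007, Farrow 8.439, Carrow 5.555.
Lower quotas: Eskel 6, Farrow 8, Carrow 5 (sum 19, leaving 1 seat).
Remainders in descending order: Carrow 0.555, Farrow 0.439, Eskel 0.007.
Largest remainder: Carrow receives the extra seat.

Eskel 6, Farrow 8, Carrow 6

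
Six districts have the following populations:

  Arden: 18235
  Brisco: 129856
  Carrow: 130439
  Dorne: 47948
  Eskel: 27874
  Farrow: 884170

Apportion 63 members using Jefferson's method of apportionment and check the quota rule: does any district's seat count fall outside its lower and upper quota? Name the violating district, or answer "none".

Farrow

Standard quotas: Arden 0.928, Brisco 6.605, Carrow 6.635, Dorne 2.439, Eskel 1.418, Farrow 44.975.
Jefferson allocation: Arden 0, Brisco 6, Carrow 7, Dorne 2, Eskel 1, Farrow 47.
Farrow has quota 44.975 (lower 44, upper 45) but receives 47 — outside the quota interval.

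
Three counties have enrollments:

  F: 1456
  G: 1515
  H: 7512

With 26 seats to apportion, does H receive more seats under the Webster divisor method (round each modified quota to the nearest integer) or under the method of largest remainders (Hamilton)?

Webster: F 4, G 4, H 18.
Hamilton: F 3, G 4, H 19.
H gets 18 under Webster and 19 under Hamilton.

Hamilton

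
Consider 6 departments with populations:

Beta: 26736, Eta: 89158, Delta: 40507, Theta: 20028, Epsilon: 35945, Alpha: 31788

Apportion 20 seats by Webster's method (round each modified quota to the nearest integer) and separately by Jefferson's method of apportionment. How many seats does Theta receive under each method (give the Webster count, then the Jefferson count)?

2 and 1

Webster: Beta 2, Eta 7, Delta 3, Theta 2, Epsilon 3, Alpha 3.
Jefferson: Beta 2, Eta 8, Delta 3, Theta 1, Epsilon 3, Alpha 3.
Theta gets 2 under Webster and 1 under Jefferson.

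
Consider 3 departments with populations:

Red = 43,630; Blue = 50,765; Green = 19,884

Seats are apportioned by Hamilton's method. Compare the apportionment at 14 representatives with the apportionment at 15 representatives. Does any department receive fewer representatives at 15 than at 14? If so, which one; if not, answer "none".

At 14 seats: Red 5, Blue 6, Green 3.
At 15 seats: Red 6, Blue 7, Green 2.
Green drops from 3 to 2.

Green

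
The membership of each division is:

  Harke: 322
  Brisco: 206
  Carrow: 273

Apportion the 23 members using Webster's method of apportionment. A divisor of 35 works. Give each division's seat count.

Harke=9; Brisco=6; Carrow=8

With modified divisor 35: modified quotas Harke 9.200, Brisco 5.886, Carrow 7.800.
Rounding to the nearest integer: Harke 9, Brisco 6, Carrow 8 (total 23).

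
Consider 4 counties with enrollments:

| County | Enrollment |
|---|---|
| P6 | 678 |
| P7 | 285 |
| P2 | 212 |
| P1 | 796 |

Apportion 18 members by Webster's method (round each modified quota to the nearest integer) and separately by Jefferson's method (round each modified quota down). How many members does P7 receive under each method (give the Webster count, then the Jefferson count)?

Webster: P6 6, P7 3, P2 2, P1 7.
Jefferson: P6 6, P7 2, P2 2, P1 8.
P7 gets 3 under Webster and 2 under Jefferson.

3 and 2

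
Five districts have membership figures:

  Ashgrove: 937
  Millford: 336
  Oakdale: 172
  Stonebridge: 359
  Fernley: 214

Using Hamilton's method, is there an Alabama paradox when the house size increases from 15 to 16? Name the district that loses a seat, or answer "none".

At 15 seats: Ashgrove 7, Millford 2, Oakdale 1, Stonebridge 3, Fernley 2.
At 16 seats: Ashgrove 7, Millford 3, Oakdale 1, Stonebridge 3, Fernley 2.
No district's allocation decreased.

none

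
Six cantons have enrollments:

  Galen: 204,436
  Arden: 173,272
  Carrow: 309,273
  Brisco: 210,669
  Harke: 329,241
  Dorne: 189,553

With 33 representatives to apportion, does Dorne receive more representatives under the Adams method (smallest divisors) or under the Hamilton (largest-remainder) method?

Adams: Galen 5, Arden 4, Carrow 7, Brisco 5, Harke 7, Dorne 5.
Hamilton: Galen 5, Arden 4, Carrow 7, Brisco 5, Harke 8, Dorne 4.
Dorne gets 5 under Adams and 4 under Hamilton.

Adams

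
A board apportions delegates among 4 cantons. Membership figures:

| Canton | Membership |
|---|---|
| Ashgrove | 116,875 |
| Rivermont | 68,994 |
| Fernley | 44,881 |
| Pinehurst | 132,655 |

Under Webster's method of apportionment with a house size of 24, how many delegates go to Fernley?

Standard divisor 363405/24 ≈ 15141.875; standard quotas: Ashgrove 7.719, Rivermont 4.557, Fernley 2.964, Pinehurst 8.761.
Rounding to the nearest integer gives 8, 5, 3, 9 = 25 seats, so the divisor must be adjusted.
With modified divisor 15500: modified quotas Ashgrove 7.540, Rivermont 4.451, Fernley 2.896, Pinehurst 8.558.
Rounding to the nearest integer: Ashgrove 8, Rivermont 4, Fernley 3, Pinehurst 9 (total 24).
Fernley receives 3.

3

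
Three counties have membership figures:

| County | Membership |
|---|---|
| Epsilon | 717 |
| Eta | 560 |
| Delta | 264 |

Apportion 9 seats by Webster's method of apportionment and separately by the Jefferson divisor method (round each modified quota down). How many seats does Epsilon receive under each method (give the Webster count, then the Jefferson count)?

4 and 5

Webster: Epsilon 4, Eta 3, Delta 2.
Jefferson: Epsilon 5, Eta 3, Delta 1.
Epsilon gets 4 under Webster and 5 under Jefferson.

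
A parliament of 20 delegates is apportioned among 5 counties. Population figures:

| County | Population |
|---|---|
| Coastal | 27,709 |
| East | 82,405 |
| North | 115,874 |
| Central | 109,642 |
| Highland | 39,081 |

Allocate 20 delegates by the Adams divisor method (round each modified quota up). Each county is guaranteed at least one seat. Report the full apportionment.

Standard divisor 374711/20 ≈ 18735.55; standard quotas: Coastal 1.479, East 4.398, North 6.185, Central 5.852, Highland 2.086.
Rounding up gives 2, 5, 7, 6, 3 = 23 seats, so the divisor must be adjusted.
With modified divisor 21300: modified quotas Coastal 1.301, East 3.869, North 5.440, Central 5.148, Highland 1.835.
Rounding up: Coastal 2, East 4, North 6, Central 6, Highland 2 (total 20).

Coastal 2, East 4, North 6, Central 6, Highland 2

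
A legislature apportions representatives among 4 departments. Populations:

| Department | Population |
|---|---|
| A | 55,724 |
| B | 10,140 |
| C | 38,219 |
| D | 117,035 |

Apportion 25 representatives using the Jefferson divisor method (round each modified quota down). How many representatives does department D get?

Standard divisor 221118/25 ≈ 8844.72; standard quotas: A 6.300, B 1.146, C 4.321, D 13.232.
Rounding down gives 6, 1, 4, 13 = 24 seats, so the divisor must be adjusted.
With modified divisor 8200: modified quotas A 6.796, B 1.237, C 4.661, D 14.273.
Rounding down: A 6, B 1, C 4, D 14 (total 25).
D receives 14.

14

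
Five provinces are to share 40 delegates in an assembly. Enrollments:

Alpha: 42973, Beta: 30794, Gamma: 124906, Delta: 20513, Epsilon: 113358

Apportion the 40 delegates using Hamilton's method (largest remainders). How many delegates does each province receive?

Alpha: 5, Beta: 4, Gamma: 15, Delta: 2, Epsilon: 14

Standard divisor: 332544 ÷ 40 ≈ 8313.6.
Standard quotas: Alpha 5.1690, Beta 3.7041, Gamma 15.0243, Delta 2.4674, Epsilon 13.6352.
Lower quotas: Alpha 5, Beta 3, Gamma 15, Delta 2, Epsilon 13 (sum 38, leaving 2 seats).
Remainders in descending order: Beta 0.7041, Epsilon 0.6352, Delta 0.4674, Alpha 0.1690, Gamma 0.0243.
Largest remainders: Beta, Epsilon receive the extra seats.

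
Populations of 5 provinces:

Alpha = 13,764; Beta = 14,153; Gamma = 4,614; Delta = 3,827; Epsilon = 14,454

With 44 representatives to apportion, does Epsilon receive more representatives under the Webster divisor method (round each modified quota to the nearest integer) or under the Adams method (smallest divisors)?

Webster

Webster: Alpha 12, Beta 12, Gamma 4, Delta 3, Epsilon 13.
Adams: Alpha 12, Beta 12, Gamma 4, Delta 4, Epsilon 12.
Epsilon gets 13 under Webster and 12 under Adams.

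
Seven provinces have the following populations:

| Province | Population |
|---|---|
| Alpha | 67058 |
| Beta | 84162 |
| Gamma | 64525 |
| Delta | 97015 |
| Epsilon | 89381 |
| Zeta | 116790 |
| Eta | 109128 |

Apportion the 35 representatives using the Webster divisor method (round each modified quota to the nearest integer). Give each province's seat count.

Alpha 4, Beta 5, Gamma 4, Delta 5, Epsilon 5, Zeta 6, Eta 6

Standard divisor 628059/35 ≈ 17944.543; standard quotas: Alpha 3.737, Beta 4.690, Gamma 3.596, Delta 5.406, Epsilon 4.981, Zeta 6.508, Eta 6.081.
Rounding to the nearest integer gives 4, 5, 4, 5, 5, 7, 6 = 36 seats, so the divisor must be adjusted.
With modified divisor 18200: modified quotas Alpha 3.685, Beta 4.624, Gamma 3.545, Delta 5.330, Epsilon 4.911, Zeta 6.417, Eta 5.996.
Rounding to the nearest integer: Alpha 4, Beta 5, Gamma 4, Delta 5, Epsilon 5, Zeta 6, Eta 6 (total 35).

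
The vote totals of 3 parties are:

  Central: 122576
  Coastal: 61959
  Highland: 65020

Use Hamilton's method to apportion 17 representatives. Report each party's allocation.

Central 8; Coastal 4; Highland 5

Total 249555; standard divisor 249555/17 ≈ 14679.706.
Standard quotas: Central 8.3500, Coastal 4.2207, Highland 4.4292.
Lower quotas: Central 8, Coastal 4, Highland 4 (sum 16, leaving 1 seat).
Remainders in descending order: Highland 0.4292, Central 0.3500, Coastal 0.2207.
The surplus seat goes to Highland.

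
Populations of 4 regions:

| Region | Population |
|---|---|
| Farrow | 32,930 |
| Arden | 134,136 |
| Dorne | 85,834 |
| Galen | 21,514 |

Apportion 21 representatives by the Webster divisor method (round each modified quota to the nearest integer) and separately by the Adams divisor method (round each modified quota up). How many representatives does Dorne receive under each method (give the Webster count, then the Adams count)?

7 and 6

Webster: Farrow 2, Arden 10, Dorne 7, Galen 2.
Adams: Farrow 3, Arden 10, Dorne 6, Galen 2.
Dorne gets 7 under Webster and 6 under Adams.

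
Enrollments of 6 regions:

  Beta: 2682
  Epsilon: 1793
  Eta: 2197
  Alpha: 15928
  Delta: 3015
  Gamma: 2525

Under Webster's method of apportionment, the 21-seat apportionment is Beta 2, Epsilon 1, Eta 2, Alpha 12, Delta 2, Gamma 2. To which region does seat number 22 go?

Alpha

Priority for the next seat is population ÷ (current seats + 0.5).
Priorities: Beta 1072.800, Epsilon 1195.333, Eta 878.800, Alpha 1274.240, Delta 1206.000, Gamma 1010.000.
Highest priority: Alpha.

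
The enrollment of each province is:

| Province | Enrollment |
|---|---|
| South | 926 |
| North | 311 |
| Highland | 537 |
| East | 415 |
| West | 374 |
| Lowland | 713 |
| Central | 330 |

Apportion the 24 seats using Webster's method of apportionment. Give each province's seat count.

Standard divisor 3606/24 ≈ 150.25; standard quotas: South 6.163, North 2.070, Highland 3.574, East 2.762, West 2.489, Lowland 4.745, Central 2.196.
Rounding to the nearest integer gives South 6, North 2, Highland 4, East 3, West 2, Lowland 5, Central 2 — total 24, matching the house size, so no adjustment is needed.

South=6, North=2, Highland=4, East=3, West=2, Lowland=5, Central=2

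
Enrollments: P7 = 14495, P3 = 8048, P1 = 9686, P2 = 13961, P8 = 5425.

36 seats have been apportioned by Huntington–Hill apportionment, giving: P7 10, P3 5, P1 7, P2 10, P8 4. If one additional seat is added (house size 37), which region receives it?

Priority for the next seat is population ÷ (√(s·(s+1))).
Priorities: P7 1382.044, P3 1469.357, P1 1294.346, P2 1331.129, P8 1213.067.
Highest priority: P3.

P3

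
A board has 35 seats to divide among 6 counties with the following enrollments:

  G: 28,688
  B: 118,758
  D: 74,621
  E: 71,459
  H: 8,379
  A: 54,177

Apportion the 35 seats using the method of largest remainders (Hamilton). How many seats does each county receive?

The standard divisor is 356082/35 ≈ 10173.771.
Standard quotas: G 2.8198, B 11.6730, D 7.3346, E 7.0238, H 0.8236, A 5.3252.
Lower quotas: G 2, B 11, D 7, E 7, H 0, A 5 (sum 32, leaving 3 seats).
Remainders in descending order: H 0.8236, G 0.8198, B 0.6730, D 0.3346, A 0.3252, E 0.0238.
Largest remainders: H, G, B receive the extra seats.

G=3, B=12, D=7, E=7, H=1, A=5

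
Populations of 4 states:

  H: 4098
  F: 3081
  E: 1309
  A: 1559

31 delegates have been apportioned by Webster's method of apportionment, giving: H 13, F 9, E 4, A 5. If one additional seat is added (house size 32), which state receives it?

F

Priority for the next seat is population ÷ (current seats + 0.5).
Priorities: H 303.556, F 324.316, E 290.889, A 283.455.
Highest priority: F.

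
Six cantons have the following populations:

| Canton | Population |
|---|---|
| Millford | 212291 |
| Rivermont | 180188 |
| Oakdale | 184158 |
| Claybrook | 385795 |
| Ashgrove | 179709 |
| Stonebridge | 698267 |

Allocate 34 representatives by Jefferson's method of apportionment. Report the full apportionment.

Standard divisor 1840408/34 ≈ 54129.647; standard quotas: Millford 3.922, Rivermont 3.329, Oakdale 3.402, Claybrook 7.127, Ashgrove 3.320, Stonebridge 12.900.
Rounding down gives 3, 3, 3, 7, 3, 12 = 31 seats, so the divisor must be adjusted.
With modified divisor 49100: modified quotas Millford 4.324, Rivermont 3.670, Oakdale 3.751, Claybrook 7.857, Ashgrove 3.660, Stonebridge 14.221.
Rounding down: Millford 4, Rivermont 3, Oakdale 3, Claybrook 7, Ashgrove 3, Stonebridge 14 (total 34).

Millford: 4, Rivermont: 3, Oakdale: 3, Claybrook: 7, Ashgrove: 3, Stonebridge: 14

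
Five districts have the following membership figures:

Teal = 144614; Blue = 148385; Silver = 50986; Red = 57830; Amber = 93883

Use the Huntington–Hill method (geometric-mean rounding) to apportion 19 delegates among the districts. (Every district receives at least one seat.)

With divisor 26747: modified quotas Teal 5.407, Blue 5.548, Silver 1.906, Red 2.162, Amber 3.510.
Geometric-mean thresholds: Teal √(5·6)=5.477, Blue √(5·6)=5.477, Silver √(1·2)=1.414, Red √(2·3)=2.449, Amber √(3·4)=3.464.
Each quota rounded against its threshold gives Teal 5, Blue 6, Silver 2, Red 2, Amber 4 (total 19).

Teal 5, Blue 6, Silver 2, Red 2, Amber 4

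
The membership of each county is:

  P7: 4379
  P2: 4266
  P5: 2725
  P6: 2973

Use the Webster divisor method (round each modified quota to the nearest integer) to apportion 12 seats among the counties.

P7 4; P2 4; P5 2; P6 2

Standard divisor 14343/12 ≈ 1195.25; standard quotas: P7 3.664, P2 3.569, P5 2.280, P6 2.487.
Rounding to the nearest integer gives P7 4, P2 4, P5 2, P6 2 — total 12, matching the house size, so no adjustment is needed.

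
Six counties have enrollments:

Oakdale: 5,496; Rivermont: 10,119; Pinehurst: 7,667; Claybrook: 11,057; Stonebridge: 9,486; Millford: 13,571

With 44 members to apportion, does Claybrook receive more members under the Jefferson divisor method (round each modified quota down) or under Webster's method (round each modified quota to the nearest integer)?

Jefferson: Oakdale 4, Rivermont 8, Pinehurst 6, Claybrook 8, Stonebridge 7, Millford 11.
Webster: Oakdale 4, Rivermont 8, Pinehurst 6, Claybrook 9, Stonebridge 7, Millford 10.
Claybrook gets 8 under Jefferson and 9 under Webster.

Webster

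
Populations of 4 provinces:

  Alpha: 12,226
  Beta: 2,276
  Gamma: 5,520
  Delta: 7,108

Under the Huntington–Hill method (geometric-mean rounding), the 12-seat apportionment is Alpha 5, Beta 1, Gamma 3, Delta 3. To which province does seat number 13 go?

Priority for the next seat is population ÷ (√(s·(s+1))).
Priorities: Alpha 2232.152, Beta 1609.375, Gamma 1593.487, Delta 2051.903.
Highest priority: Alpha.

Alpha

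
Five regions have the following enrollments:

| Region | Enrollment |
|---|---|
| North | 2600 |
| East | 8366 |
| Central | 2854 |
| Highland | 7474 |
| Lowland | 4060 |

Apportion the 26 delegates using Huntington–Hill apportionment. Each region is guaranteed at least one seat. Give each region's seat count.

North=3; East=8; Central=3; Highland=8; Lowland=4

With divisor 992: modified quotas North 2.621, East 8.433, Central 2.877, Highland 7.534, Lowland 4.093.
Geometric-mean thresholds: North √(2·3)=2.449, East √(8·9)=8.485, Central √(2·3)=2.449, Highland √(7·8)=7.483, Lowland √(4·5)=4.472.
Each quota rounded against its threshold gives North 3, East 8, Central 3, Highland 8, Lowland 4 (total 26).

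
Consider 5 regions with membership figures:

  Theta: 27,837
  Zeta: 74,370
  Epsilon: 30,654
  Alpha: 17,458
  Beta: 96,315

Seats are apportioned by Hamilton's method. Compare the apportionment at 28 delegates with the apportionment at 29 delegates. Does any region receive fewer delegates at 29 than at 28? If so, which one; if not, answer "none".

At 28 seats: Theta 3, Zeta 8, Epsilon 4, Alpha 2, Beta 11.
At 29 seats: Theta 3, Zeta 9, Epsilon 4, Alpha 2, Beta 11.
No region's allocation decreased.

none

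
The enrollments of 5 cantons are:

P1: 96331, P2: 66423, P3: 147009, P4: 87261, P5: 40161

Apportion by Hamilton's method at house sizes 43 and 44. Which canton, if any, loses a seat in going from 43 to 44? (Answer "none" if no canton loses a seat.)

At 43 seats: P1 9, P2 7, P3 14, P4 9, P5 4.
At 44 seats: P1 10, P2 6, P3 15, P4 9, P5 4.
P2 drops from 7 to 6.

P2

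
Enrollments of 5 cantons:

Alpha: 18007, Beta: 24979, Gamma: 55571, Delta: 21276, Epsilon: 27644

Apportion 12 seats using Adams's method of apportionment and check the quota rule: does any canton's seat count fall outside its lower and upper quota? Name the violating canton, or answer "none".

Standard quotas: Alpha 1.465, Beta 2.033, Gamma 4.522, Delta 1.731, Epsilon 2.249.
Adams allocation: Alpha 2, Beta 2, Gamma 4, Delta 2, Epsilon 2.
Every allocation lies between the lower and upper quota.

none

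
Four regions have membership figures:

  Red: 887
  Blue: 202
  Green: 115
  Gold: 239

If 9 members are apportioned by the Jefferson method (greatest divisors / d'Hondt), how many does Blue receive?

Standard divisor 1443/9 ≈ 160.333; standard quotas: Red 5.532, Blue 1.260, Green 0.717, Gold 1.491.
Rounding down gives 5, 1, 0, 1 = 7 seats, so the divisor must be adjusted.
With modified divisor 123: modified quotas Red 7.211, Blue 1.642, Green 0.935, Gold 1.943.
Rounding down: Red 7, Blue 1, Green 0, Gold 1 (total 9).
Blue receives 1.

1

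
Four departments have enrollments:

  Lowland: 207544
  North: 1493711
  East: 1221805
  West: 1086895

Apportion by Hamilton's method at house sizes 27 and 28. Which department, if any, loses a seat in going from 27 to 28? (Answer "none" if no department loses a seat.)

At 27 seats: Lowland 2, North 10, East 8, West 7.
At 28 seats: Lowland 1, North 10, East 9, West 8.
Lowland drops from 2 to 1.

Lowland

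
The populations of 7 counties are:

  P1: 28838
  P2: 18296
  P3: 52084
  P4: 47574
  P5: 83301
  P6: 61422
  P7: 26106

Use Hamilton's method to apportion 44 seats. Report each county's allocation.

Total 317621; standard divisor 317621/44 ≈ 7218.659.
Standard quotas: P1 3.9949, P2 2.5345, P3 7.2152, P4 6.5904, P5 11.5397, P6 8.5088, P7 3.6165.
Lower quotas: P1 3, P2 2, P3 7, P4 6, P5 11, P6 8, P7 3 (sum 40, leaving 4 seats).
Remainders in descending order: P1 0.9949, P7 0.6165, P4 0.5904, P5 0.5397, P2 0.5345, P6 0.5088, P3 0.2152.
The surplus seats go to P1, P7, P4, P5.

P1: 4, P2: 2, P3: 7, P4: 7, P5: 12, P6: 8, P7: 4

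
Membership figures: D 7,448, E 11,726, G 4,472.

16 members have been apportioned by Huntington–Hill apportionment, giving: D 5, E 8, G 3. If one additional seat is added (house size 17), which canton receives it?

E

Priority for the next seat is population ÷ (√(s·(s+1))).
Priorities: D 1359.813, E 1381.922, G 1290.955.
Highest priority: E.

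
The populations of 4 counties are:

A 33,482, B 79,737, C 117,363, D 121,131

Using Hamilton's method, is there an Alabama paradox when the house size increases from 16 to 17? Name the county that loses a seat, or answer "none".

A

At 16 seats: A 2, B 4, C 5, D 5.
At 17 seats: A 1, B 4, C 6, D 6.
A drops from 2 to 1.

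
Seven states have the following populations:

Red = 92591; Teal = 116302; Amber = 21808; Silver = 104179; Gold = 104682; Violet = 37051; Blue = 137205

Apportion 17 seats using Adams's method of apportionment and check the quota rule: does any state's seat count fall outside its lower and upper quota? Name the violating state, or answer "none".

none

Standard quotas: Red 2.564, Teal 3.221, Amber 0.604, Silver 2.885, Gold 2.899, Violet 1.026, Blue 3.800.
Adams allocation: Red 3, Teal 3, Amber 1, Silver 3, Gold 3, Violet 1, Blue 3.
Every allocation lies between the lower and upper quota.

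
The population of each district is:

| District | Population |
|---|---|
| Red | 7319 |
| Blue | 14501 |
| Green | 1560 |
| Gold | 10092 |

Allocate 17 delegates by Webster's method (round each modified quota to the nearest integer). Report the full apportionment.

Standard divisor 33472/17 ≈ 1968.941; standard quotas: Red 3.717, Blue 7.365, Green 0.792, Gold 5.126.
Rounding to the nearest integer gives Red 4, Blue 7, Green 1, Gold 5 — total 17, matching the house size, so no adjustment is needed.

Red 4, Blue 7, Green 1, Gold 5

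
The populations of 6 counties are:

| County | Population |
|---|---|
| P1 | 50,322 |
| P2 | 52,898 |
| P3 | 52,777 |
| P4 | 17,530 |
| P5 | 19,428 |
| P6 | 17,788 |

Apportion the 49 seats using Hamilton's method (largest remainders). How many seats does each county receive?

P1 12, P2 12, P3 12, P4 4, P5 5, P6 4

Total 210743; standard divisor 210743/49 ≈ 4300.878.
Standard quotas: P1 11.7004, P2 12.2994, P3 12.2712, P4 4.0759, P5 4.5172, P6 4.1359.
Lower quotas: P1 11, P2 12, P3 12, P4 4, P5 4, P6 4 (sum 47, leaving 2 seats).
Remainders in descending order: P1 0.7004, P5 0.5172, P2 0.2994, P3 0.2712, P6 0.1359, P4 0.0759.
The surplus seats go to P1, P5.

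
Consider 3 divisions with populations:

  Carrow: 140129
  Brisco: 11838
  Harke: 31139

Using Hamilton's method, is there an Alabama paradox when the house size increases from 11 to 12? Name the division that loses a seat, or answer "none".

At 11 seats: Carrow 8, Brisco 1, Harke 2.
At 12 seats: Carrow 9, Brisco 1, Harke 2.
No division's allocation decreased.

none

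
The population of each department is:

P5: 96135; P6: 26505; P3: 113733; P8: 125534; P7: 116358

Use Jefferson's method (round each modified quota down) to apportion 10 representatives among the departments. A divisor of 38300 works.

P5 2, P6 0, P3 2, P8 3, P7 3

With modified divisor 38300: modified quotas P5 2.510, P6 0.692, P3 2.970, P8 3.278, P7 3.038.
Rounding down: P5 2, P6 0, P3 2, P8 3, P7 3 (total 10).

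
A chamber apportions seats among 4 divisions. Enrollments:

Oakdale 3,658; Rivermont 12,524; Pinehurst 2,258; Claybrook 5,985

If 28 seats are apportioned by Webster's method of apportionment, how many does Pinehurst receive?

3

Standard divisor 24425/28 ≈ 872.321; standard quotas: Oakdale 4.193, Rivermont 14.357, Pinehurst 2.588, Claybrook 6.861.
Rounding to the nearest integer gives Oakdale 4, Rivermont 14, Pinehurst 3, Claybrook 7 — total 28, matching the house size, so no adjustment is needed.
Pinehurst receives 3.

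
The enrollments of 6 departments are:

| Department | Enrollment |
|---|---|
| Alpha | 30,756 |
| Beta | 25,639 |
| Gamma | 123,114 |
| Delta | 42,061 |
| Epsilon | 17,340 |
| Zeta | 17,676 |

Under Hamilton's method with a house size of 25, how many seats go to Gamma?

12

The standard divisor is 256586/25 ≈ 10263.44.
Standard quotas: Alpha 2.9967, Beta 2.4981, Gamma 11.9954, Delta 4.0981, Epsilon 1.6895, Zeta 1.7222.
Lower quotas: Alpha 2, Beta 2, Gamma 11, Delta 4, Epsilon 1, Zeta 1 (sum 21, leaving 4 seats).
Remainders in descending order: Alpha 0.9967, Gamma 0.9954, Zeta 0.7222, Epsilon 0.6895, Beta 0.4981, Delta 0.0981.
The surplus seats go to Alpha, Gamma, Zeta, Epsilon.
Gamma receives 12.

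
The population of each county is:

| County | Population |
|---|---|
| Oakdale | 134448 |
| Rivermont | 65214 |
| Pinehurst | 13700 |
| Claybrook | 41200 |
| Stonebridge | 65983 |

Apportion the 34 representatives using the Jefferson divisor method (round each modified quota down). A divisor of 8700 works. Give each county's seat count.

Oakdale=15; Rivermont=7; Pinehurst=1; Claybrook=4; Stonebridge=7

With modified divisor 8700: modified quotas Oakdale 15.454, Rivermont 7.496, Pinehurst 1.575, Claybrook 4.736, Stonebridge 7.584.
Rounding down: Oakdale 15, Rivermont 7, Pinehurst 1, Claybrook 4, Stonebridge 7 (total 34).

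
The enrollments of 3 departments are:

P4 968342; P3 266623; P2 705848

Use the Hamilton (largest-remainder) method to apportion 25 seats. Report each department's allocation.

P4 13, P3 3, P2 9

Total 1940813; standard divisor 1940813/25 ≈ 77632.52.
Standard quotas: P4 12.4734, P3 3.4344, P2 9.0922.
Lower quotas: P4 12, P3 3, P2 9 (sum 24, leaving 1 seat).
Remainders in descending order: P4 0.4734, P3 0.4344, P2 0.0922.
Largest remainder: P4 receives the extra seat.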